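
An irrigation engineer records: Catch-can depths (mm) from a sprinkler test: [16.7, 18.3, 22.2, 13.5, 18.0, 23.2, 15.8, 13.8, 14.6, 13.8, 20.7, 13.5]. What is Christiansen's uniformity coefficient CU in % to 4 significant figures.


Approach: apply Christiansen's uniformity coefficient, CU = (1 - mean_abs_deviation/mean)*100.
mean = 17.0083 mm
mean |d_i - mean| = 2.89306 mm
CU = (1 - 2.89306/17.0083)*100 = 82.99 %
Therefore Christiansen's uniformity coefficient CU = 82.99 %.


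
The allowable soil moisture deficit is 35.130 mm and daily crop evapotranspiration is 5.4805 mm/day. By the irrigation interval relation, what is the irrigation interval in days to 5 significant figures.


Approach: apply the irrigation interval relation, interval = SMD / ETc.
interval = 35.130 / 5.4805 = 6.4100 days
Therefore the irrigation interval = 6.4100 days.


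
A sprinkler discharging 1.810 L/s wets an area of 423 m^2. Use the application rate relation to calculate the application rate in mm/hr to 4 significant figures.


Approach: apply the application rate relation, rate = (Q/A)*3600.
rate = (1.810 / 423) * 3600 = 15.40 mm/hr
Therefore the application rate = 15.40 mm/hr.


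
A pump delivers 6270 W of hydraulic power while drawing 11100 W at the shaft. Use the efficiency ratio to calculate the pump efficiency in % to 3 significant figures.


Approach: apply the efficiency ratio, eta = (P_out/P_in)*100.
eta = (6270 / 11100) * 100 = 56.5 %
Therefore the pump efficiency = 56.5 %.


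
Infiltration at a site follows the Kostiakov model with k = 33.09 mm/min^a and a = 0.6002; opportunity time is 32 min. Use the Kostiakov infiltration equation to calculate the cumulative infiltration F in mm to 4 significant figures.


Approach: apply the Kostiakov infiltration equation, F = k*t^a.
F = 33.09 * 32^0.6002 = 264.9 mm
Therefore the cumulative infiltration F = 264.9 mm.


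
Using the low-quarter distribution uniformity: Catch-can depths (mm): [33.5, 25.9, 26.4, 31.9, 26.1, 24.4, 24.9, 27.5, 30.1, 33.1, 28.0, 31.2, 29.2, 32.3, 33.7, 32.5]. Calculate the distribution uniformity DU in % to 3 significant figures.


Approach: apply the low-quarter distribution uniformity, DU = (mean of lowest quarter of readings / overall mean)*100.
sorted lowest 4 of 16: [24.4, 24.9, 25.9, 26.1] -> mean = 25.325 mm
overall mean = 29.419 mm
DU = (25.325/29.419)*100 = 86.1 %
Therefore the distribution uniformity DU = 86.1 %.


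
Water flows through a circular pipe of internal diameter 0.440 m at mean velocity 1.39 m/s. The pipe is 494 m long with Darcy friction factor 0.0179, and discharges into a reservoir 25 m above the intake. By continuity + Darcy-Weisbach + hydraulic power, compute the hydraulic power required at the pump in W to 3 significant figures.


Approach: apply continuity + Darcy-Weisbach + hydraulic power, Q = A*v; hf = f*(L/D)*(v^2/(2g)); H = static + hf; P = rho*g*Q*H.
Step 1 — flow rate (continuity, Q = A*v):
  A = pi*(0.440/2)^2 = 0.15205 m^2
  Q = 0.15205 * 1.39 = 0.21135 m^3/s
Step 2 — friction head loss (Darcy-Weisbach):
  hf = 0.0179 * (494/0.440) * (1.39^2 / (2*9.81))
  hf = 1.9791 m
Step 3 — total head: H = 25 + 1.9791 = 26.979 m
Step 4 — hydraulic power (P = rho*g*Q*H):
  P = 1000 * 9.81 * 0.21135 * 26.979 = 55900 W
Therefore the hydraulic power required at the pump = 55900 W.


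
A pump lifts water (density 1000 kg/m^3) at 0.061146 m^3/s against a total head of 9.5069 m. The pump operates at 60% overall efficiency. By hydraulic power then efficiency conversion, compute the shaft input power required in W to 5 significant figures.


Approach: apply hydraulic power then efficiency conversion, P = rho*g*Q*H; P_in = P/eta.
Step 1 — hydraulic power (P = rho*g*Q*H):
  P = 1000 * 9.81 * 0.061146 * 9.5069 = 5702.640 W
Step 2 — input power: P_in = P/eta = 5702.640 / 0.6 = 9504.4 W
Therefore the shaft input power required = 9504.4 W.


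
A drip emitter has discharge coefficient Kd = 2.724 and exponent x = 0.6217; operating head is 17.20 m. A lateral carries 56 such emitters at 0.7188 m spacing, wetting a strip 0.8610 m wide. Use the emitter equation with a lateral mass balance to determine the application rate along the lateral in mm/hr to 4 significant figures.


Approach: apply the emitter equation with a lateral mass balance, q = Kd*h^x; Q = n*q; rate = Q/(n*spacing*width).
Step 1 — single emitter flow (q = Kd*h^x):
  q = 2.724 * 17.20^0.6217 = 15.9711 L/hr
Step 2 — total lateral flow: Q = 56 * 15.9711 = 894.382 L/hr
Step 3 — wetted area: A = 56 * 0.7188 * 0.8610 = 34.6577 m^2
Step 4 — application rate: Q/A = 894.382/34.6577 = 25.81 mm/hr
Therefore the application rate along the lateral = 25.81 mm/hr.


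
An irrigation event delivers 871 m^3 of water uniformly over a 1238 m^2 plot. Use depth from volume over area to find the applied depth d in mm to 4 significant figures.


Approach: apply depth from volume over area, d = (V/A)*1000.
d = (871 / 1238) * 1000 = 703.6 mm
Therefore the applied depth d = 703.6 mm.


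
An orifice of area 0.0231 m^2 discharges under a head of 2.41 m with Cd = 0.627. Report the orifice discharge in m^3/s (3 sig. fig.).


Approach: apply the orifice equation, Q = Cd*A*sqrt(2*g*h).
Q = 0.627 * 0.0231 * sqrt(2*9.81*2.41) = 0.0996 m^3/s
Therefore the orifice discharge = 0.0996 m^3/s.


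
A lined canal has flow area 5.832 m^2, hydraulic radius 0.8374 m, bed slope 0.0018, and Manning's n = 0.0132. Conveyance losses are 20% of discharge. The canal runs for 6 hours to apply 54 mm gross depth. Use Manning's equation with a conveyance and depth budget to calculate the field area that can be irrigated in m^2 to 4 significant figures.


Approach: apply Manning's equation with a conveyance and depth budget, Q = (1/n)*A*R^(2/3)*S^(1/2); Q_field = Q*(1-loss); Area = Q_field*t/(d/1000).
Step 1 — canal discharge (Manning's equation):
  Q = (1/0.0132) * 5.832 * 0.8374^(2/3) * 0.0018^(1/2) = 16.6534 m^3/s
Step 2 — delivered flow: Q_field = 16.6534*(1 - 20/100) = 13.3227 m^3/s
Step 3 — volume delivered: V = 13.3227 * 6*3600 = 287770 m^3
Step 4 — area served: A = V / (depth/1000) = 287770 / 0.054 = 5329000 m^2
Therefore the field area that can be irrigated = 5329000 m^2.


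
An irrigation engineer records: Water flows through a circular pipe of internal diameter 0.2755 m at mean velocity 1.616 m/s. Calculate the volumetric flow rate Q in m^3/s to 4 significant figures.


Approach: apply the continuity equation for pipe flow, Q = A * v with A = pi*(D/2)^2.
A = pi*(0.2755/2)^2 = 0.0596119 m^2
Q = 0.0596119 * 1.616 = 0.09633 m^3/s
Therefore the volumetric flow rate Q = 0.09633 m^3/s.


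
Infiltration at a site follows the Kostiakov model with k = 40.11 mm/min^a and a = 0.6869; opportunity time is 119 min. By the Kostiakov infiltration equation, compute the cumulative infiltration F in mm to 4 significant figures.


Approach: apply the Kostiakov infiltration equation, F = k*t^a.
F = 40.11 * 119^0.6869 = 1069 mm
Therefore the cumulative infiltration F = 1069 mm.


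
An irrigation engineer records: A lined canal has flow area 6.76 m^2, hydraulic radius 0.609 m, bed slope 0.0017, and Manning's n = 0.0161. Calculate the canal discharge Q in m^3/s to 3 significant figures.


Approach: apply Manning's equation, Q = (1/n)*A*R^(2/3)*S^(1/2).
Q = (1/0.0161) * 6.76 * 0.609^(2/3) * 0.0017^(1/2) = 12.4 m^3/s
Therefore the canal discharge Q = 12.4 m^3/s.


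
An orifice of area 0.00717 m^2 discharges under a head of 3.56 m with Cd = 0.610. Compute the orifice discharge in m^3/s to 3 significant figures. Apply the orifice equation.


Approach: apply the orifice equation, Q = Cd*A*sqrt(2*g*h).
Q = 0.610 * 0.00717 * sqrt(2*9.81*3.56) = 0.0366 m^3/s
Therefore the orifice discharge = 0.0366 m^3/s.


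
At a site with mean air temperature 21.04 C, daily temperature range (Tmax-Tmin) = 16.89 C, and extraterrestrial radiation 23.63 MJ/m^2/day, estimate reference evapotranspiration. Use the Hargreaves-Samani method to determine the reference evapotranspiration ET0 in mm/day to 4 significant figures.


Approach: apply the Hargreaves-Samani method, ET0 = 0.0023*(Tmean+17.8)*sqrt(Tmax-Tmin)*0.408*Ra.
ET0 = 0.0023*(21.04+17.8)*sqrt(16.89)*0.408*23.63 = 3.540 mm/day
Therefore the reference evapotranspiration ET0 = 3.540 mm/day.


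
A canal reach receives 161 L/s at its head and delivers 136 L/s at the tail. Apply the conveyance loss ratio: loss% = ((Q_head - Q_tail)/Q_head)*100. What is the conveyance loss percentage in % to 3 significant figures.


loss = ((161 - 136)/161)*100 = 15.5 %
Therefore the conveyance loss percentage = 15.5 %.


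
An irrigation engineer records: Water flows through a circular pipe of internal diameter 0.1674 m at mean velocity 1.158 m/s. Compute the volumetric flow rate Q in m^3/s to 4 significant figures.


Approach: apply the continuity equation for pipe flow, Q = A * v with A = pi*(D/2)^2.
A = pi*(0.1674/2)^2 = 0.0220090 m^2
Q = 0.0220090 * 1.158 = 0.02549 m^3/s
Therefore the volumetric flow rate Q = 0.02549 m^3/s.


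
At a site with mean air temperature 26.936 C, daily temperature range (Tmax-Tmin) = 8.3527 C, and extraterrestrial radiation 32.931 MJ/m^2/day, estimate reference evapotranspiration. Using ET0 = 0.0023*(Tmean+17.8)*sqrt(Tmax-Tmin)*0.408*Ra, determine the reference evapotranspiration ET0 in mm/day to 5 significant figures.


ET0 = 0.0023*(26.936+17.8)*sqrt(8.3527)*0.408*32.931 = 3.9954 mm/day
Therefore the reference evapotranspiration ET0 = 3.9954 mm/day.


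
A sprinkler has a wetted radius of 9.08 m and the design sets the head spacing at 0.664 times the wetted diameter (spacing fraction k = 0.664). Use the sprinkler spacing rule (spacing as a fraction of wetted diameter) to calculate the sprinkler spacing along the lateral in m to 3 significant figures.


Approach: apply the sprinkler spacing rule (spacing as a fraction of wetted diameter), S = k*(2*R).
S = 0.664 * (2 * 9.08) = 12.1 m
Therefore the sprinkler spacing along the lateral = 12.1 m.


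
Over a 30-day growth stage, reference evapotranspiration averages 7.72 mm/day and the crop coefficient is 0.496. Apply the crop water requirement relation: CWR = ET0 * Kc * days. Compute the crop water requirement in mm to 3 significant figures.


CWR = 7.72 * 0.496 * 30 = 115 mm
Therefore the crop water requirement = 115 mm.


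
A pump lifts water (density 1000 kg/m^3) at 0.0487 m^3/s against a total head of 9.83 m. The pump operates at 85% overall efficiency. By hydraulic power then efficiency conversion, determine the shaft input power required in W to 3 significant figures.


Approach: apply hydraulic power then efficiency conversion, P = rho*g*Q*H; P_in = P/eta.
Step 1 — hydraulic power (P = rho*g*Q*H):
  P = 1000 * 9.81 * 0.0487 * 9.83 = 4696.3 W
Step 2 — input power: P_in = P/eta = 4696.3 / 0.85 = 5530 W
Therefore the shaft input power required = 5530 W.


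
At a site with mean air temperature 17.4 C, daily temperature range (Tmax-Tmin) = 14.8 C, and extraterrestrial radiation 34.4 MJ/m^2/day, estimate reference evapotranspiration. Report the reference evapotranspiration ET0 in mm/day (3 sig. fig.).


Approach: apply the Hargreaves-Samani method, ET0 = 0.0023*(Tmean+17.8)*sqrt(Tmax-Tmin)*0.408*Ra.
ET0 = 0.0023*(17.4+17.8)*sqrt(14.8)*0.408*34.4 = 4.37 mm/day
Therefore the reference evapotranspiration ET0 = 4.37 mm/day.


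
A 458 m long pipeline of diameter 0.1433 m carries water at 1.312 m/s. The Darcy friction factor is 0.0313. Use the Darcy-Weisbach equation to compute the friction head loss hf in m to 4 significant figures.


Approach: apply the Darcy-Weisbach equation, hf = f*(L/D)*(v^2/(2g)).
hf = 0.0313 * (458/0.1433) * (1.312^2 / (2*9.81))
hf = 8.777 m
Therefore the friction head loss hf = 8.777 m.


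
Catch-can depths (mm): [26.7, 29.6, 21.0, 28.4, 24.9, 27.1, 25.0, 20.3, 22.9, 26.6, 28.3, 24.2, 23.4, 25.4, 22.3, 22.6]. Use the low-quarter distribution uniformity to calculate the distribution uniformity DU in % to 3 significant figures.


Approach: apply the low-quarter distribution uniformity, DU = (mean of lowest quarter of readings / overall mean)*100.
sorted lowest 4 of 16: [20.3, 21.0, 22.3, 22.6] -> mean = 21.550 mm
overall mean = 24.919 mm
DU = (21.550/24.919)*100 = 86.5 %
Therefore the distribution uniformity DU = 86.5 %.


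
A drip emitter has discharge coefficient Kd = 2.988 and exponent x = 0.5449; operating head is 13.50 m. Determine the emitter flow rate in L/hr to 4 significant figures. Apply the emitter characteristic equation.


Approach: apply the emitter characteristic equation, q = Kd * h^x.
q = 2.988 * 13.50^0.5449 = 12.34 L/hr
Therefore the emitter flow rate = 12.34 L/hr.


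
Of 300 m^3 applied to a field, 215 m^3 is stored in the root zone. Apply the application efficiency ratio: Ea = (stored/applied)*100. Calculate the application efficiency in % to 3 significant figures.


Ea = (215/300)*100 = 71.7 %
Therefore the application efficiency = 71.7 %.


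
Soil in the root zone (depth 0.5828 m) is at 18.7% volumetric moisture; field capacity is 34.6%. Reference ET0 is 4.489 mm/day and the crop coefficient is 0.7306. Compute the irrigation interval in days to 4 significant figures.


Approach: apply soil-water budget scheduling, SMD = (FC-theta)/100*depth*1000; ETc = ET0*Kc; interval = SMD/ETc.
Step 1 — soil moisture deficit:
  SMD = (34.6 - 18.7)/100 * 0.5828 * 1000 = 92.6652 mm
Step 2 — daily crop ET (ETc = ET0*Kc):
  ETc = 4.489 * 0.7306 = 3.27966 mm/day
Step 3 — irrigation interval (SMD/ETc):
  interval = 92.6652 / 3.27966 = 28.25 days
Therefore the irrigation interval = 28.25 days.


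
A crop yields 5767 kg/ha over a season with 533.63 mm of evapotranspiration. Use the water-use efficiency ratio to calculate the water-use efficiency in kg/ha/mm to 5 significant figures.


Approach: apply the water-use efficiency ratio, WUE = yield/ET.
WUE = 5767 / 533.63 = 10.807 kg/ha/mm
Therefore the water-use efficiency = 10.807 kg/ha/mm.


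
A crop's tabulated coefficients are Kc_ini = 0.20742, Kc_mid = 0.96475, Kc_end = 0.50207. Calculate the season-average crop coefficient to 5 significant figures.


Approach: apply a simple seasonal average, Kc_avg = (Kc_ini + Kc_mid + Kc_end)/3.
Kc_avg = (0.20742 + 0.96475 + 0.50207)/3 = 0.55808
Therefore the season-average crop coefficient = 0.55808.


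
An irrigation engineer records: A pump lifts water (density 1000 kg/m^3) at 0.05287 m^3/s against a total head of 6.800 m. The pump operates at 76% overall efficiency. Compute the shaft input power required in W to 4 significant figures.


Approach: apply hydraulic power then efficiency conversion, P = rho*g*Q*H; P_in = P/eta.
Step 1 — hydraulic power (P = rho*g*Q*H):
  P = 1000 * 9.81 * 0.05287 * 6.800 = 3526.85 W
Step 2 — input power: P_in = P/eta = 3526.85 / 0.76 = 4641 W
Therefore the shaft input power required = 4641 W.


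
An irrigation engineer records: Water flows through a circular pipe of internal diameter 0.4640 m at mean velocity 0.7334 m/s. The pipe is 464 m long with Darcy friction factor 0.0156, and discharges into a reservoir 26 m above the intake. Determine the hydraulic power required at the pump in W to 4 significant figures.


Approach: apply continuity + Darcy-Weisbach + hydraulic power, Q = A*v; hf = f*(L/D)*(v^2/(2g)); H = static + hf; P = rho*g*Q*H.
Step 1 — flow rate (continuity, Q = A*v):
  A = pi*(0.4640/2)^2 = 0.169093 m^2
  Q = 0.169093 * 0.7334 = 0.124013 m^3/s
Step 2 — friction head loss (Darcy-Weisbach):
  hf = 0.0156 * (464/0.4640) * (0.7334^2 / (2*9.81))
  hf = 0.427669 m
Step 3 — total head: H = 26 + 0.427669 = 26.4277 m
Step 4 — hydraulic power (P = rho*g*Q*H):
  P = 1000 * 9.81 * 0.124013 * 26.4277 = 32150 W
Therefore the hydraulic power required at the pump = 32150 W.


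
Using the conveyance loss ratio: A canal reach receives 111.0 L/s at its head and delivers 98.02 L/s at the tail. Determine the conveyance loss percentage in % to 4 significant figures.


Approach: apply the conveyance loss ratio, loss% = ((Q_head - Q_tail)/Q_head)*100.
loss = ((111.0 - 98.02)/111.0)*100 = 11.69 %
Therefore the conveyance loss percentage = 11.69 %.


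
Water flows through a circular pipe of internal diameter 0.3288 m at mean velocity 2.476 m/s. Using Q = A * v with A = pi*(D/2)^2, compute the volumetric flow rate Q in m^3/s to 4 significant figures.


A = pi*(0.3288/2)^2 = 0.0849090 m^2
Q = 0.0849090 * 2.476 = 0.2102 m^3/s
Therefore the volumetric flow rate Q = 0.2102 m^3/s.


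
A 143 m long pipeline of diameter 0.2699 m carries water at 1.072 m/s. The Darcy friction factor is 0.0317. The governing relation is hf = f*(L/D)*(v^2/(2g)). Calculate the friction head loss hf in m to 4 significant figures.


hf = 0.0317 * (143/0.2699) * (1.072^2 / (2*9.81))
hf = 0.9837 m
Therefore the friction head loss hf = 0.9837 m.


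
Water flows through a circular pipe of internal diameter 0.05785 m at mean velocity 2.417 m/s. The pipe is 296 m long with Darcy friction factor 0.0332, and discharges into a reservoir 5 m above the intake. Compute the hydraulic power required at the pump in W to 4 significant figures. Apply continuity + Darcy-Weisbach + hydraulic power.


Approach: apply continuity + Darcy-Weisbach + hydraulic power, Q = A*v; hf = f*(L/D)*(v^2/(2g)); H = static + hf; P = rho*g*Q*H.
Step 1 — flow rate (continuity, Q = A*v):
  A = pi*(0.05785/2)^2 = 0.00262843 m^2
  Q = 0.00262843 * 2.417 = 0.00635292 m^3/s
Step 2 — friction head loss (Darcy-Weisbach):
  hf = 0.0332 * (296/0.05785) * (2.417^2 / (2*9.81))
  hf = 50.5802 m
Step 3 — total head: H = 5 + 50.5802 = 55.5802 m
Step 4 — hydraulic power (P = rho*g*Q*H):
  P = 1000 * 9.81 * 0.00635292 * 55.5802 = 3464 W
Therefore the hydraulic power required at the pump = 3464 W.


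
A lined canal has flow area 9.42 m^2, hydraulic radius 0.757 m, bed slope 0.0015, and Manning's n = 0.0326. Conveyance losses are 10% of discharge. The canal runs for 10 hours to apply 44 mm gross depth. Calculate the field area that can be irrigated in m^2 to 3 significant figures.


Approach: apply Manning's equation with a conveyance and depth budget, Q = (1/n)*A*R^(2/3)*S^(1/2); Q_field = Q*(1-loss); Area = Q_field*t/(d/1000).
Step 1 — canal discharge (Manning's equation):
  Q = (1/0.0326) * 9.42 * 0.757^(2/3) * 0.0015^(1/2) = 9.2956 m^3/s
Step 2 — delivered flow: Q_field = 9.2956*(1 - 10/100) = 8.3660 m^3/s
Step 3 — volume delivered: V = 8.3660 * 10*3600 = 301180 m^3
Step 4 — area served: A = V / (depth/1000) = 301180 / 0.044 = 6840000 m^2
Therefore the field area that can be irrigated = 6840000 m^2.


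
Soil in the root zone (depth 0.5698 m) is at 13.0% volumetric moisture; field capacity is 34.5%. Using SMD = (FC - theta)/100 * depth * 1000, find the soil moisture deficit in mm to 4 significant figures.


SMD = (34.5 - 13.0)/100 * 0.5698 * 1000 = 122.5 mm
Therefore the soil moisture deficit = 122.5 mm.


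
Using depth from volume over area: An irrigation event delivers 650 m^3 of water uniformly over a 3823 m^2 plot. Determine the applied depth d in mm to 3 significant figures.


Approach: apply depth from volume over area, d = (V/A)*1000.
d = (650 / 3823) * 1000 = 170 mm
Therefore the applied depth d = 170 mm.


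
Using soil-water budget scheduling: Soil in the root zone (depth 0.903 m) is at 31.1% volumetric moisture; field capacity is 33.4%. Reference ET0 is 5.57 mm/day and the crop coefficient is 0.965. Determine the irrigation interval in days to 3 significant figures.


Approach: apply soil-water budget scheduling, SMD = (FC-theta)/100*depth*1000; ETc = ET0*Kc; interval = SMD/ETc.
Step 1 — soil moisture deficit:
  SMD = (33.4 - 31.1)/100 * 0.903 * 1000 = 20.769 mm
Step 2 — daily crop ET (ETc = ET0*Kc):
  ETc = 5.57 * 0.965 = 5.3750 mm/day
Step 3 — irrigation interval (SMD/ETc):
  interval = 20.769 / 5.3750 = 3.86 days
Therefore the irrigation interval = 3.86 days.


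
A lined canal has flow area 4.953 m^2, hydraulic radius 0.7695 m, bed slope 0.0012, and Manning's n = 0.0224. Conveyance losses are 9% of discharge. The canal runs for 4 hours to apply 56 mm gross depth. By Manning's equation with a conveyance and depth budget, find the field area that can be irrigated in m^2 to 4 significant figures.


Approach: apply Manning's equation with a conveyance and depth budget, Q = (1/n)*A*R^(2/3)*S^(1/2); Q_field = Q*(1-loss); Area = Q_field*t/(d/1000).
Step 1 — canal discharge (Manning's equation):
  Q = (1/0.0224) * 4.953 * 0.7695^(2/3) * 0.0012^(1/2) = 6.43206 m^3/s
Step 2 — delivered flow: Q_field = 6.43206*(1 - 9/100) = 5.85317 m^3/s
Step 3 — volume delivered: V = 5.85317 * 4*3600 = 84285.7 m^3
Step 4 — area served: A = V / (depth/1000) = 84285.7 / 0.056 = 1505000 m^2
Therefore the field area that can be irrigated = 1505000 m^2.


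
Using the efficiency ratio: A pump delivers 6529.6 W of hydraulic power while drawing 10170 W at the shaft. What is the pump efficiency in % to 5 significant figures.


Approach: apply the efficiency ratio, eta = (P_out/P_in)*100.
eta = (6529.6 / 10170) * 100 = 64.205 %
Therefore the pump efficiency = 64.205 %.


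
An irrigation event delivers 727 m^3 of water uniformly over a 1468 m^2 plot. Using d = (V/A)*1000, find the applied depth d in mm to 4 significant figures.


d = (727 / 1468) * 1000 = 495.2 mm
Therefore the applied depth d = 495.2 mm.


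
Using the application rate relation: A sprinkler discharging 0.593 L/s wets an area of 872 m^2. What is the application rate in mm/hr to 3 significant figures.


Approach: apply the application rate relation, rate = (Q/A)*3600.
rate = (0.593 / 872) * 3600 = 2.45 mm/hr
Therefore the application rate = 2.45 mm/hr.


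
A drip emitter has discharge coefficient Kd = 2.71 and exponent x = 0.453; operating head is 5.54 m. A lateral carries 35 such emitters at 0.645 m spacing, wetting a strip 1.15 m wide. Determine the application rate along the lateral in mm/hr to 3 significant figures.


Approach: apply the emitter equation with a lateral mass balance, q = Kd*h^x; Q = n*q; rate = Q/(n*spacing*width).
Step 1 — single emitter flow (q = Kd*h^x):
  q = 2.71 * 5.54^0.453 = 5.8854 L/hr
Step 2 — total lateral flow: Q = 35 * 5.8854 = 205.99 L/hr
Step 3 — wetted area: A = 35 * 0.645 * 1.15 = 25.961 m^2
Step 4 — application rate: Q/A = 205.99/25.961 = 7.93 mm/hr
Therefore the application rate along the lateral = 7.93 mm/hr.


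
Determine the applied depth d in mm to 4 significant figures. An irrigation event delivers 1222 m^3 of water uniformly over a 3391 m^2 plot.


Approach: apply depth from volume over area, d = (V/A)*1000.
d = (1222 / 3391) * 1000 = 360.4 mm
Therefore the applied depth d = 360.4 mm.


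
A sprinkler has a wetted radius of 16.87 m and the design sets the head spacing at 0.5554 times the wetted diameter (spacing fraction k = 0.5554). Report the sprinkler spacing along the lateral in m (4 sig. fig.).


Approach: apply the sprinkler spacing rule (spacing as a fraction of wetted diameter), S = k*(2*R).
S = 0.5554 * (2 * 16.87) = 18.74 m
Therefore the sprinkler spacing along the lateral = 18.74 m.


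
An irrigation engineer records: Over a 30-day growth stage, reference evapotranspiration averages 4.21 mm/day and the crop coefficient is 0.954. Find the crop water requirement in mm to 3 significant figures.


Approach: apply the crop water requirement relation, CWR = ET0 * Kc * days.
CWR = 4.21 * 0.954 * 30 = 120 mm
Therefore the crop water requirement = 120 mm.


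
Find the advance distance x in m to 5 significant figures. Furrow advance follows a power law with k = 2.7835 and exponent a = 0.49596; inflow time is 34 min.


Approach: apply the power-law advance function, x = k*t^a.
x = 2.7835 * 34^0.49596 = 16.001 m
Therefore the advance distance x = 16.001 m.


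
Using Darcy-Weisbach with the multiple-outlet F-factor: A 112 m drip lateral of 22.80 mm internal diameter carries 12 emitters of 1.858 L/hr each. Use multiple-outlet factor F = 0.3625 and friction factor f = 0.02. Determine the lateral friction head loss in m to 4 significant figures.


Approach: apply Darcy-Weisbach with the multiple-outlet F-factor, Q = n*q/(3600*1000) m^3/s; v = Q/A; hf = F*f*(L/D)*(v^2/(2g)).
Q = 12*1.858/(3600*1000) = 6.19333e-06 m^3/s
A = pi*(22.80e-3/2)^2 = 4.08281e-04 m^2, so v = Q/A = 0.0151693 m/s
hf = 0.3625*0.02*(112/0.02280)*(0.0151693^2/(2*9.81)) = 0.0004177 m
Therefore the lateral friction head loss = 0.0004177 m.


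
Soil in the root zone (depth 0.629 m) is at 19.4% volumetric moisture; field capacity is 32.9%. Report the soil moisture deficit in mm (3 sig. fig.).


Approach: apply the soil moisture deficit relation, SMD = (FC - theta)/100 * depth * 1000.
SMD = (32.9 - 19.4)/100 * 0.629 * 1000 = 84.9 mm
Therefore the soil moisture deficit = 84.9 mm.


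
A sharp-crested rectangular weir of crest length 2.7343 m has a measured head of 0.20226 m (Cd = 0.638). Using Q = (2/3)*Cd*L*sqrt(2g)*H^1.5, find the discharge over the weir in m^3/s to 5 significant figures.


Q = (2/3)*0.638*2.7343*sqrt(2*9.81)*0.20226^1.5 = 0.46859 m^3/s
Therefore the discharge over the weir = 0.46859 m^3/s.


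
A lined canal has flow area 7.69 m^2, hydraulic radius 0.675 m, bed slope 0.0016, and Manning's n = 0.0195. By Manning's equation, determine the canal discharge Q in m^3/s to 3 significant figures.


Approach: apply Manning's equation, Q = (1/n)*A*R^(2/3)*S^(1/2).
Q = (1/0.0195) * 7.69 * 0.675^(2/3) * 0.0016^(1/2) = 12.1 m^3/s
Therefore the canal discharge Q = 12.1 m^3/s.


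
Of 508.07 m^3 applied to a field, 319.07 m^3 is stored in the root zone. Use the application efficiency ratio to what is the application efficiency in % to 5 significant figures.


Approach: apply the application efficiency ratio, Ea = (stored/applied)*100.
Ea = (319.07/508.07)*100 = 62.800 %
Therefore the application efficiency = 62.800 %.


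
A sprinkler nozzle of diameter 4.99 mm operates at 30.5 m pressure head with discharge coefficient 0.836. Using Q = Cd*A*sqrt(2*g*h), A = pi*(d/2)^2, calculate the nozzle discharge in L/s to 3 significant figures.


A = pi*(4.99e-3/2)^2 = 1.9556e-05 m^2
Q = 0.836 * 1.9556e-05 * sqrt(2*9.81*30.5) * 1000 = 0.400 L/s
Therefore the nozzle discharge = 0.400 L/s.


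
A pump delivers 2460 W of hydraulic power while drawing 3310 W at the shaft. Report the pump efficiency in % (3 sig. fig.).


Approach: apply the efficiency ratio, eta = (P_out/P_in)*100.
eta = (2460 / 3310) * 100 = 74.3 %
Therefore the pump efficiency = 74.3 %.


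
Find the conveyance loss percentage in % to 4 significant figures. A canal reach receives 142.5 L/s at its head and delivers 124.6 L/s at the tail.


Approach: apply the conveyance loss ratio, loss% = ((Q_head - Q_tail)/Q_head)*100.
loss = ((142.5 - 124.6)/142.5)*100 = 12.56 %
Therefore the conveyance loss percentage = 12.56 %.


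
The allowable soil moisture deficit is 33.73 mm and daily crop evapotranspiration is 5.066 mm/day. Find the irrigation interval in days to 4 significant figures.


Approach: apply the irrigation interval relation, interval = SMD / ETc.
interval = 33.73 / 5.066 = 6.658 days
Therefore the irrigation interval = 6.658 days.


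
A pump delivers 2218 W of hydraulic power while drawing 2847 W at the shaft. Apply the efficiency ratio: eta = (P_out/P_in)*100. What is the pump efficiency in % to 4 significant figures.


eta = (2218 / 2847) * 100 = 77.91 %
Therefore the pump efficiency = 77.91 %.


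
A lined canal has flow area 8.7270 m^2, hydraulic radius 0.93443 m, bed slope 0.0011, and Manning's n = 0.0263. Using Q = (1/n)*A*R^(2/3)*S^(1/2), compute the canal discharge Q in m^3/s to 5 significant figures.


Q = (1/0.0263) * 8.7270 * 0.93443^(2/3) * 0.0011^(1/2) = 10.519 m^3/s
Therefore the canal discharge Q = 10.519 m^3/s.


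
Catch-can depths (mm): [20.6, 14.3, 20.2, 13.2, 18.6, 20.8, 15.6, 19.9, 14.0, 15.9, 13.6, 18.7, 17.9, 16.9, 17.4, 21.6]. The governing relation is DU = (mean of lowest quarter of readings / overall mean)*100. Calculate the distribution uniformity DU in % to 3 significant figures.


sorted lowest 4 of 16: [13.2, 13.6, 14.0, 14.3] -> mean = 13.775 mm
overall mean = 17.450 mm
DU = (13.775/17.450)*100 = 78.9 %
Therefore the distribution uniformity DU = 78.9 %.


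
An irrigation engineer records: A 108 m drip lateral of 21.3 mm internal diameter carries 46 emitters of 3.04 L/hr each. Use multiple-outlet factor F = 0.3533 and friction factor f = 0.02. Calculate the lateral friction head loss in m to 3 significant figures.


Approach: apply Darcy-Weisbach with the multiple-outlet F-factor, Q = n*q/(3600*1000) m^3/s; v = Q/A; hf = F*f*(L/D)*(v^2/(2g)).
Q = 46*3.04/(3600*1000) = 3.8844e-05 m^3/s
A = pi*(21.3e-3/2)^2 = 3.5633e-04 m^2, so v = Q/A = 0.10901 m/s
hf = 0.3533*0.02*(108/0.0213)*(0.10901^2/(2*9.81)) = 0.0217 m
Therefore the lateral friction head loss = 0.0217 m.


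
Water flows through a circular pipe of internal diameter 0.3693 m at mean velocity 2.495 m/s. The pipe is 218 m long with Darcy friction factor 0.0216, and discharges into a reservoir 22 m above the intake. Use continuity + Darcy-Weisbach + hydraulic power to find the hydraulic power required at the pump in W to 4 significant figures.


Approach: apply continuity + Darcy-Weisbach + hydraulic power, Q = A*v; hf = f*(L/D)*(v^2/(2g)); H = static + hf; P = rho*g*Q*H.
Step 1 — flow rate (continuity, Q = A*v):
  A = pi*(0.3693/2)^2 = 0.107115 m^2
  Q = 0.107115 * 2.495 = 0.267251 m^3/s
Step 2 — friction head loss (Darcy-Weisbach):
  hf = 0.0216 * (218/0.3693) * (2.495^2 / (2*9.81))
  hf = 4.04551 m
Step 3 — total head: H = 22 + 4.04551 = 26.0455 m
Step 4 — hydraulic power (P = rho*g*Q*H):
  P = 1000 * 9.81 * 0.267251 * 26.0455 = 68280 W
Therefore the hydraulic power required at the pump = 68280 W.


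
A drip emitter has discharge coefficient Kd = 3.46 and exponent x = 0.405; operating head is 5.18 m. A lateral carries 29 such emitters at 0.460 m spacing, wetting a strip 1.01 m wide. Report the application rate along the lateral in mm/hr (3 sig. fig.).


Approach: apply the emitter equation with a lateral mass balance, q = Kd*h^x; Q = n*q; rate = Q/(n*spacing*width).
Step 1 — single emitter flow (q = Kd*h^x):
  q = 3.46 * 5.18^0.405 = 6.7357 L/hr
Step 2 — total lateral flow: Q = 29 * 6.7357 = 195.33 L/hr
Step 3 — wetted area: A = 29 * 0.460 * 1.01 = 13.473 m^2
Step 4 — application rate: Q/A = 195.33/13.473 = 14.5 mm/hr
Therefore the application rate along the lateral = 14.5 mm/hr.


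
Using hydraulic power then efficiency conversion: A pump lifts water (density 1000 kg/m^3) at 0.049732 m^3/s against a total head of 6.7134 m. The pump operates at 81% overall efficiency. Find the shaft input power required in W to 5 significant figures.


Approach: apply hydraulic power then efficiency conversion, P = rho*g*Q*H; P_in = P/eta.
Step 1 — hydraulic power (P = rho*g*Q*H):
  P = 1000 * 9.81 * 0.049732 * 6.7134 = 3275.273 W
Step 2 — input power: P_in = P/eta = 3275.273 / 0.81 = 4043.5 W
Therefore the shaft input power required = 4043.5 W.


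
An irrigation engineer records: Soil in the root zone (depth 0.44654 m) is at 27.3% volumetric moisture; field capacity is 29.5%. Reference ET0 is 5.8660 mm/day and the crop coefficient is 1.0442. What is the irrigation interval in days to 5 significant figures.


Approach: apply soil-water budget scheduling, SMD = (FC-theta)/100*depth*1000; ETc = ET0*Kc; interval = SMD/ETc.
Step 1 — soil moisture deficit:
  SMD = (29.5 - 27.3)/100 * 0.44654 * 1000 = 9.823880 mm
Step 2 — daily crop ET (ETc = ET0*Kc):
  ETc = 5.8660 * 1.0442 = 6.125277 mm/day
Step 3 — irrigation interval (SMD/ETc):
  interval = 9.823880 / 6.125277 = 1.6038 days
Therefore the irrigation interval = 1.6038 days.


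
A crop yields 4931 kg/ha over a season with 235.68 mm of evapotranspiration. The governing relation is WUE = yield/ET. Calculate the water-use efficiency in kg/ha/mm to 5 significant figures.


WUE = 4931 / 235.68 = 20.922 kg/ha/mm
Therefore the water-use efficiency = 20.922 kg/ha/mm.


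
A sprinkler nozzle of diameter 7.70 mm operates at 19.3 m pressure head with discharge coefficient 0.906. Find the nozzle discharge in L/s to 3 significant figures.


Approach: apply the orifice equation, Q = Cd*A*sqrt(2*g*h), A = pi*(d/2)^2.
A = pi*(7.70e-3/2)^2 = 4.6566e-05 m^2
Q = 0.906 * 4.6566e-05 * sqrt(2*9.81*19.3) * 1000 = 0.821 L/s
Therefore the nozzle discharge = 0.821 L/s.


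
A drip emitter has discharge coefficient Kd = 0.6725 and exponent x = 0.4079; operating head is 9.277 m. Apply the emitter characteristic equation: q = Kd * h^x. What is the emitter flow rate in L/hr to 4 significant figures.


q = 0.6725 * 9.277^0.4079 = 1.668 L/hr
Therefore the emitter flow rate = 1.668 L/hr.


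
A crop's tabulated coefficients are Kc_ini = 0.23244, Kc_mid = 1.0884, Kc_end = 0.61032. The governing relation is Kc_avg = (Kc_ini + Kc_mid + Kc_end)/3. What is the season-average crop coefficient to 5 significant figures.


Kc_avg = (0.23244 + 1.0884 + 0.61032)/3 = 0.64372
Therefore the season-average crop coefficient = 0.64372.


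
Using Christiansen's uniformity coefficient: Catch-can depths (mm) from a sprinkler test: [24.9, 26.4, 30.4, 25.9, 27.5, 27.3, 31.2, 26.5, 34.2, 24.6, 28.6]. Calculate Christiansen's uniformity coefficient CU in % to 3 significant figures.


Approach: apply Christiansen's uniformity coefficient, CU = (1 - mean_abs_deviation/mean)*100.
mean = 27.955 mm
mean |d_i - mean| = 2.2876 mm
CU = (1 - 2.2876/27.955)*100 = 91.8 %
Therefore Christiansen's uniformity coefficient CU = 91.8 %.


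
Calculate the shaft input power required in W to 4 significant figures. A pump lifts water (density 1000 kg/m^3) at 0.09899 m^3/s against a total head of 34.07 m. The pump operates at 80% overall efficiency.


Approach: apply hydraulic power then efficiency conversion, P = rho*g*Q*H; P_in = P/eta.
Step 1 — hydraulic power (P = rho*g*Q*H):
  P = 1000 * 9.81 * 0.09899 * 34.07 = 33085.1 W
Step 2 — input power: P_in = P/eta = 33085.1 / 0.8 = 41360 W
Therefore the shaft input power required = 41360 W.


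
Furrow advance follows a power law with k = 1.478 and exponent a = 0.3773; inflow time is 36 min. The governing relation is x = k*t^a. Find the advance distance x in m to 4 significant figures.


x = 1.478 * 36^0.3773 = 5.713 m
Therefore the advance distance x = 5.713 m.


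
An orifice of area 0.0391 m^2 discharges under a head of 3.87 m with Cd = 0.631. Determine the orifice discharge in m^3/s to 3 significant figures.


Approach: apply the orifice equation, Q = Cd*A*sqrt(2*g*h).
Q = 0.631 * 0.0391 * sqrt(2*9.81*3.87) = 0.215 m^3/s
Therefore the orifice discharge = 0.215 m^3/s.


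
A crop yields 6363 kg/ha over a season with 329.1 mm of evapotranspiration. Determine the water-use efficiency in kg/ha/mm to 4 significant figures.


Approach: apply the water-use efficiency ratio, WUE = yield/ET.
WUE = 6363 / 329.1 = 19.33 kg/ha/mm
Therefore the water-use efficiency = 19.33 kg/ha/mm.


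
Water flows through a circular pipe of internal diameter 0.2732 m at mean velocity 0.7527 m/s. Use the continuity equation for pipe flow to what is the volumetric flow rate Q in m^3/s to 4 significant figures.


Approach: apply the continuity equation for pipe flow, Q = A * v with A = pi*(D/2)^2.
A = pi*(0.2732/2)^2 = 0.0586207 m^2
Q = 0.0586207 * 0.7527 = 0.04412 m^3/s
Therefore the volumetric flow rate Q = 0.04412 m^3/s.


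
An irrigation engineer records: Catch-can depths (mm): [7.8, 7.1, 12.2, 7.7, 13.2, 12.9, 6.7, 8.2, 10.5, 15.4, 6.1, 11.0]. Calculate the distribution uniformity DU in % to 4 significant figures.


Approach: apply the low-quarter distribution uniformity, DU = (mean of lowest quarter of readings / overall mean)*100.
sorted lowest 3 of 12: [6.1, 6.7, 7.1] -> mean = 6.63333 mm
overall mean = 9.90000 mm
DU = (6.63333/9.90000)*100 = 67.00 %
Therefore the distribution uniformity DU = 67.00 %.


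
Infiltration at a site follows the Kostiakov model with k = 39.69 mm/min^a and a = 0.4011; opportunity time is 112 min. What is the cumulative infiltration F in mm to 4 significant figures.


Approach: apply the Kostiakov infiltration equation, F = k*t^a.
F = 39.69 * 112^0.4011 = 263.4 mm
Therefore the cumulative infiltration F = 263.4 mm.


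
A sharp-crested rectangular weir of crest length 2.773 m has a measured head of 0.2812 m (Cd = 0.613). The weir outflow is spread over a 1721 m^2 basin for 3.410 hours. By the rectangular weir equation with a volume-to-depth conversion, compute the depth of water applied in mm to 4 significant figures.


Approach: apply the rectangular weir equation with a volume-to-depth conversion, Q = (2/3)*Cd*L*sqrt(2g)*H^1.5; d = Q*t/A * 1000.
Step 1 — weir discharge:
  Q = (2/3)*0.613*2.773*sqrt(2*9.81)*0.2812^1.5 = 0.748500 m^3/s
Step 2 — volume: V = 0.748500 * 3.410*3600 = 9188.58 m^3
Step 3 — depth: d = V/A * 1000 = 9188.58/1721 * 1000 = 5339 mm
Therefore the depth of water applied = 5339 mm.


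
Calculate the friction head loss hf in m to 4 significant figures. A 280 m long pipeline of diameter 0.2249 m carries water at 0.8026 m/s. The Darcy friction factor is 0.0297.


Approach: apply the Darcy-Weisbach equation, hf = f*(L/D)*(v^2/(2g)).
hf = 0.0297 * (280/0.2249) * (0.8026^2 / (2*9.81))
hf = 1.214 m
Therefore the friction head loss hf = 1.214 m.


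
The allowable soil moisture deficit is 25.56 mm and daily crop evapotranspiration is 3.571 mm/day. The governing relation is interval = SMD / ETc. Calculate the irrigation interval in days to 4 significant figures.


interval = 25.56 / 3.571 = 7.158 days
Therefore the irrigation interval = 7.158 days.


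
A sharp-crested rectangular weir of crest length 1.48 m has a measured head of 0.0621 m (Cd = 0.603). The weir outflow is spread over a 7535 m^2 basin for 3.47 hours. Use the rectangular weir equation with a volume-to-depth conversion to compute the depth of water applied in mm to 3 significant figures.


Approach: apply the rectangular weir equation with a volume-to-depth conversion, Q = (2/3)*Cd*L*sqrt(2g)*H^1.5; d = Q*t/A * 1000.
Step 1 — weir discharge:
  Q = (2/3)*0.603*1.48*sqrt(2*9.81)*0.0621^1.5 = 0.040783 m^3/s
Step 2 — volume: V = 0.040783 * 3.47*3600 = 509.46 m^3
Step 3 — depth: d = V/A * 1000 = 509.46/7535 * 1000 = 67.6 mm
Therefore the depth of water applied = 67.6 mm.


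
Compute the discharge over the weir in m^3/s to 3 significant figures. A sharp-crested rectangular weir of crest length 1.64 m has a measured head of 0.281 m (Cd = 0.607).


Approach: apply the rectangular weir equation, Q = (2/3)*Cd*L*sqrt(2g)*H^1.5.
Q = (2/3)*0.607*1.64*sqrt(2*9.81)*0.281^1.5 = 0.438 m^3/s
Therefore the discharge over the weir = 0.438 m^3/s.


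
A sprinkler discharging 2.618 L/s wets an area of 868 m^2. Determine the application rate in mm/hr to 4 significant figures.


Approach: apply the application rate relation, rate = (Q/A)*3600.
rate = (2.618 / 868) * 3600 = 10.86 mm/hr
Therefore the application rate = 10.86 mm/hr.


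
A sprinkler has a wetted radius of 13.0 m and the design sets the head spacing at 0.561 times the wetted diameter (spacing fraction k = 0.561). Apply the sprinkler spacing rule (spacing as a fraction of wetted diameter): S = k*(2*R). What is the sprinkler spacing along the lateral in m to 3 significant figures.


S = 0.561 * (2 * 13.0) = 14.6 m
Therefore the sprinkler spacing along the lateral = 14.6 m.


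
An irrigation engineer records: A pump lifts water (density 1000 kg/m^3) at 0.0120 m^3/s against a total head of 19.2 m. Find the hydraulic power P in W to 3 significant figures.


Approach: apply the hydraulic power relation, P = rho*g*Q*H.
P = 1000 * 9.81 * 0.0120 * 19.2 = 2260 W
Therefore the hydraulic power P = 2260 W.


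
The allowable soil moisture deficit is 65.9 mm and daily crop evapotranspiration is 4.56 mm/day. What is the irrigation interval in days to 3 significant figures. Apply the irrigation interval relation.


Approach: apply the irrigation interval relation, interval = SMD / ETc.
interval = 65.9 / 4.56 = 14.5 days
Therefore the irrigation interval = 14.5 days.
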